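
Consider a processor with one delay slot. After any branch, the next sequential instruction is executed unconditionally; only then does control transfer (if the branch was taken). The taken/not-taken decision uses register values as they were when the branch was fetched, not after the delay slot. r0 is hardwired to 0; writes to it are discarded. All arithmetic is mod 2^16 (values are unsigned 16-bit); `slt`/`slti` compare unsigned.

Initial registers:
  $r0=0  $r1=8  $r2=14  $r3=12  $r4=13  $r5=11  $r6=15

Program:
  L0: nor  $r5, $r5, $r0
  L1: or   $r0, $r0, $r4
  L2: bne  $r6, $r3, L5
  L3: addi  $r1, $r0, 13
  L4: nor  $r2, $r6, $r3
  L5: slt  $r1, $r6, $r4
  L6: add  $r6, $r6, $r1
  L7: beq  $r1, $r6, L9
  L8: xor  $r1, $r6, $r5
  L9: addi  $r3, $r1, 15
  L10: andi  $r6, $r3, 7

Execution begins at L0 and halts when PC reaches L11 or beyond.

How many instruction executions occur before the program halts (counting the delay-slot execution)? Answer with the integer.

10

  step pc=0: nor  $r5, $r5, $r0  regs=(0,8,14,12,13,65524,15)
  step pc=1: or   $r0, $r0, $r4  regs=(0,8,14,12,13,65524,15)
  step pc=2: bne  $r6, $r3, L5  cond=T  regs=(0,8,14,12,13,65524,15)
  step pc=3: addi  $r1, $r0, 13  regs=(0,13,14,12,13,65524,15)
  step pc=5: slt  $r1, $r6, $r4  regs=(0,0,14,12,13,65524,15)
  step pc=6: add  $r6, $r6, $r1  regs=(0,0,14,12,13,65524,15)
  step pc=7: beq  $r1, $r6, L9  cond=F  regs=(0,0,14,12,13,65524,15)
  step pc=8: xor  $r1, $r6, $r5  regs=(0,65531,14,12,13,65524,15)
  step pc=9: addi  $r3, $r1, 15  regs=(0,65531,14,10,13,65524,15)
  step pc=10: andi  $r6, $r3, 7  regs=(0,65531,14,10,13,65524,2)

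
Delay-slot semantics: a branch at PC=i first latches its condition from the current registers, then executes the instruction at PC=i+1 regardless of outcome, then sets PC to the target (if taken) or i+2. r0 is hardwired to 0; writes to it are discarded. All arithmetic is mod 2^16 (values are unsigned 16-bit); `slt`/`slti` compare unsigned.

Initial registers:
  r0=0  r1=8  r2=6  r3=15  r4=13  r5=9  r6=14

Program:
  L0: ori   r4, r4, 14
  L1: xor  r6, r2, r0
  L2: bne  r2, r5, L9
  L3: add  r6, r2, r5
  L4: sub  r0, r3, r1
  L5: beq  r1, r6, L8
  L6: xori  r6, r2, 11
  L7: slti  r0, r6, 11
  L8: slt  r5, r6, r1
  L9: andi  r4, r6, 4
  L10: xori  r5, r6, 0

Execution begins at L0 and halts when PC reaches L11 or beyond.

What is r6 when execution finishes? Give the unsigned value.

PC=0  ori   r4, r4, 14       | r0=0 r1=8 r2=6 r3=15 r4=15 r5=9 r6=14
PC=1  xor  r6, r2, r0        | r0=0 r1=8 r2=6 r3=15 r4=15 r5=9 r6=6
PC=2  bne  r2, r5, L9        | r0=0 r1=8 r2=6 r3=15 r4=15 r5=9 r6=6  [TAKEN]
PC=3  add  r6, r2, r5        | r0=0 r1=8 r2=6 r3=15 r4=15 r5=9 r6=15
PC=9  andi  r4, r6, 4        | r0=0 r1=8 r2=6 r3=15 r4=4 r5=9 r6=15
PC=10 xori  r5, r6, 0        | r0=0 r1=8 r2=6 r3=15 r4=4 r5=15 r6=15

15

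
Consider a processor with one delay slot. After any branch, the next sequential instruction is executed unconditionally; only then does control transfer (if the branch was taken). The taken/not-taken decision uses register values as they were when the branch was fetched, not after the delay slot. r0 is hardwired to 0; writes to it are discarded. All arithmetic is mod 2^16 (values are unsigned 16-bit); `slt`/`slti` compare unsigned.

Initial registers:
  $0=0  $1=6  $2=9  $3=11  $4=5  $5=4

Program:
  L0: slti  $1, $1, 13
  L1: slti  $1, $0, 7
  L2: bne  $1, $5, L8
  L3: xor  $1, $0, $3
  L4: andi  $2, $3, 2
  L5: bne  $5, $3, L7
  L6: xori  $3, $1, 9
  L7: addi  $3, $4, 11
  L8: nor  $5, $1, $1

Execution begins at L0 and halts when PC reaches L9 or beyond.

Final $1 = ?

  step pc=0: slti  $1, $1, 13  regs=(0,1,9,11,5,4)
  step pc=1: slti  $1, $0, 7  regs=(0,1,9,11,5,4)
  step pc=2: bne  $1, $5, L8  cond=T  regs=(0,1,9,11,5,4)
  step pc=3: xor  $1, $0, $3  regs=(0,11,9,11,5,4)
  step pc=8: nor  $5, $1, $1  regs=(0,11,9,11,5,65524)

11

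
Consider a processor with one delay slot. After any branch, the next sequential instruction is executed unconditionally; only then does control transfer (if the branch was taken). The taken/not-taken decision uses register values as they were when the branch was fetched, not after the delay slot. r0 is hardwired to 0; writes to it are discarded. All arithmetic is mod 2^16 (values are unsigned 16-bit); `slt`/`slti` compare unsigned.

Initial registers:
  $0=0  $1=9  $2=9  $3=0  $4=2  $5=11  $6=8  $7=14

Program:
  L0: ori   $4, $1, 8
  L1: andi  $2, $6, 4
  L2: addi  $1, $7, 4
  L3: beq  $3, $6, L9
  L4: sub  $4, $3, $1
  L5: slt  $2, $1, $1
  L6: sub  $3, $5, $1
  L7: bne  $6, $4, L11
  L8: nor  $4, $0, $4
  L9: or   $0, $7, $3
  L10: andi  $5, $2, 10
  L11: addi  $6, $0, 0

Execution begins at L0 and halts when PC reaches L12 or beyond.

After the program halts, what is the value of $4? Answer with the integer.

17

PC=0  ori   $4, $1, 8        | $0=0 $1=9 $2=9 $3=0 $4=9 $5=11 $6=8 $7=14
PC=1  andi  $2, $6, 4        | $0=0 $1=9 $2=0 $3=0 $4=9 $5=11 $6=8 $7=14
PC=2  addi  $1, $7, 4        | $0=0 $1=18 $2=0 $3=0 $4=9 $5=11 $6=8 $7=14
PC=3  beq  $3, $6, L9        | $0=0 $1=18 $2=0 $3=0 $4=9 $5=11 $6=8 $7=14  [not taken]
PC=4  sub  $4, $3, $1        | $0=0 $1=18 $2=0 $3=0 $4=65518 $5=11 $6=8 $7=14
PC=5  slt  $2, $1, $1        | $0=0 $1=18 $2=0 $3=0 $4=65518 $5=11 $6=8 $7=14
PC=6  sub  $3, $5, $1        | $0=0 $1=18 $2=0 $3=65529 $4=65518 $5=11 $6=8 $7=14
PC=7  bne  $6, $4, L11       | $0=0 $1=18 $2=0 $3=65529 $4=65518 $5=11 $6=8 $7=14  [TAKEN]
PC=8  nor  $4, $0, $4        | $0=0 $1=18 $2=0 $3=65529 $4=17 $5=11 $6=8 $7=14
PC=11 addi  $6, $0, 0        | $0=0 $1=18 $2=0 $3=65529 $4=17 $5=11 $6=0 $7=14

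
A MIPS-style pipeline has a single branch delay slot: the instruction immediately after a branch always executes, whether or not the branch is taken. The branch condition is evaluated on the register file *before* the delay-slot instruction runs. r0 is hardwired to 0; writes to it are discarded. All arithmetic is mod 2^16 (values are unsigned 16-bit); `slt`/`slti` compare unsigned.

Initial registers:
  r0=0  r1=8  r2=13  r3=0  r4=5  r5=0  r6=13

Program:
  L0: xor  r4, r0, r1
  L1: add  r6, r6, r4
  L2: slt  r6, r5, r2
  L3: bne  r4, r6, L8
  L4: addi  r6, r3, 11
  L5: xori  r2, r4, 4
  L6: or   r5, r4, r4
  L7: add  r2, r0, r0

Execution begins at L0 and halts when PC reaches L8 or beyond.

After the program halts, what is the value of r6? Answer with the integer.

11

#0 xor  r4, r0, r1 ; 0/8/13/0/8/0/13
#1 add  r6, r6, r4 ; 0/8/13/0/8/0/21
#2 slt  r6, r5, r2 ; 0/8/13/0/8/0/1
#3 bne  r4, r6, L8 ; 0/8/13/0/8/0/1 ; →target
#4 addi  r6, r3, 11 ; 0/8/13/0/8/0/11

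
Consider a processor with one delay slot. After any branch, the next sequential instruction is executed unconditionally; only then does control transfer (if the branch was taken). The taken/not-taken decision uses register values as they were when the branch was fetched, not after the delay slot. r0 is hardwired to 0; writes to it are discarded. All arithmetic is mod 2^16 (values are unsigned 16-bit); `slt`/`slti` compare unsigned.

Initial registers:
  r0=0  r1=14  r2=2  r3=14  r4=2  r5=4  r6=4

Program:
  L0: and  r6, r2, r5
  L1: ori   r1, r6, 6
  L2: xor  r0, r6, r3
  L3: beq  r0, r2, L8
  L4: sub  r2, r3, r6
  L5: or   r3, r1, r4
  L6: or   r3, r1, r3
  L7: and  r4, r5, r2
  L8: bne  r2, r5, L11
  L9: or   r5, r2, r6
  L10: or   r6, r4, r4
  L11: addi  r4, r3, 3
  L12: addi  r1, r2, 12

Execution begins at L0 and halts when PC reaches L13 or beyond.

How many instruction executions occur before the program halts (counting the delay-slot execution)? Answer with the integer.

12

  step pc=0: and  r6, r2, r5  regs=(0,14,2,14,2,4,0)
  step pc=1: ori   r1, r6, 6  regs=(0,6,2,14,2,4,0)
  step pc=2: xor  r0, r6, r3  regs=(0,6,2,14,2,4,0)
  step pc=3: beq  r0, r2, L8  cond=F  regs=(0,6,2,14,2,4,0)
  step pc=4: sub  r2, r3, r6  regs=(0,6,14,14,2,4,0)
  step pc=5: or   r3, r1, r4  regs=(0,6,14,6,2,4,0)
  step pc=6: or   r3, r1, r3  regs=(0,6,14,6,2,4,0)
  step pc=7: and  r4, r5, r2  regs=(0,6,14,6,4,4,0)
  step pc=8: bne  r2, r5, L11  cond=T  regs=(0,6,14,6,4,4,0)
  step pc=9: or   r5, r2, r6  regs=(0,6,14,6,4,14,0)
  step pc=11: addi  r4, r3, 3  regs=(0,6,14,6,9,14,0)
  step pc=12: addi  r1, r2, 12  regs=(0,26,14,6,9,14,0)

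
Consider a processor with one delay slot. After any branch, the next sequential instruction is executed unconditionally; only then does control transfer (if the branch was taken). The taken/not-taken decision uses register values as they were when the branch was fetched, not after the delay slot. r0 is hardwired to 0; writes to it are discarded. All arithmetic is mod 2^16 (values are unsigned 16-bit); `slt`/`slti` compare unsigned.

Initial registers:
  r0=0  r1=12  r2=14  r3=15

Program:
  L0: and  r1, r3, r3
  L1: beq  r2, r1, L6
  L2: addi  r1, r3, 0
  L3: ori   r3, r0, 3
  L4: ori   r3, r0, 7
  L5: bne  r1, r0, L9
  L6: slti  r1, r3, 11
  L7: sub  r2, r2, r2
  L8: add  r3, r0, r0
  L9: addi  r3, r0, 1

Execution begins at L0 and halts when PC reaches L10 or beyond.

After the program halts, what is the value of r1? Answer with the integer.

[0] and  r1, r3, r3  →  {r0:0, r1:15, r2:14, r3:15}
[1] beq  r2, r1, L6  →  {r0:0, r1:15, r2:14, r3:15}  ⟨branch fallthrough⟩
[2] addi  r1, r3, 0  →  {r0:0, r1:15, r2:14, r3:15}
[3] ori   r3, r0, 3  →  {r0:0, r1:15, r2:14, r3:3}
[4] ori   r3, r0, 7  →  {r0:0, r1:15, r2:14, r3:7}
[5] bne  r1, r0, L9  →  {r0:0, r1:15, r2:14, r3:7}  ⟨branch taken⟩
[6] slti  r1, r3, 11  →  {r0:0, r1:1, r2:14, r3:7}
[9] addi  r3, r0, 1  →  {r0:0, r1:1, r2:14, r3:1}

1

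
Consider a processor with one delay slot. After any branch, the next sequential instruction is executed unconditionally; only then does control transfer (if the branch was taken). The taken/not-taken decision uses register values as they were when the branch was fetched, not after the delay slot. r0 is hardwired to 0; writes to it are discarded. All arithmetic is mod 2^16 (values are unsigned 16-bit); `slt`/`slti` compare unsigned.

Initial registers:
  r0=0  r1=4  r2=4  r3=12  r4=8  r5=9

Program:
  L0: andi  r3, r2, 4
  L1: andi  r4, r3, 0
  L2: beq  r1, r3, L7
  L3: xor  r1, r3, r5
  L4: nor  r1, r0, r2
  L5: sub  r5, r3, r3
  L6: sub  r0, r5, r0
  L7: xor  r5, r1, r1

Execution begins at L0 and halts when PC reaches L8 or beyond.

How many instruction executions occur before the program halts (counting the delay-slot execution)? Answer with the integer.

[0] andi  r3, r2, 4  →  {r0:0, r1:4, r2:4, r3:4, r4:8, r5:9}
[1] andi  r4, r3, 0  →  {r0:0, r1:4, r2:4, r3:4, r4:0, r5:9}
[2] beq  r1, r3, L7  →  {r0:0, r1:4, r2:4, r3:4, r4:0, r5:9}  ⟨branch taken⟩
[3] xor  r1, r3, r5  →  {r0:0, r1:13, r2:4, r3:4, r4:0, r5:9}
[7] xor  r5, r1, r1  →  {r0:0, r1:13, r2:4, r3:4, r4:0, r5:0}

5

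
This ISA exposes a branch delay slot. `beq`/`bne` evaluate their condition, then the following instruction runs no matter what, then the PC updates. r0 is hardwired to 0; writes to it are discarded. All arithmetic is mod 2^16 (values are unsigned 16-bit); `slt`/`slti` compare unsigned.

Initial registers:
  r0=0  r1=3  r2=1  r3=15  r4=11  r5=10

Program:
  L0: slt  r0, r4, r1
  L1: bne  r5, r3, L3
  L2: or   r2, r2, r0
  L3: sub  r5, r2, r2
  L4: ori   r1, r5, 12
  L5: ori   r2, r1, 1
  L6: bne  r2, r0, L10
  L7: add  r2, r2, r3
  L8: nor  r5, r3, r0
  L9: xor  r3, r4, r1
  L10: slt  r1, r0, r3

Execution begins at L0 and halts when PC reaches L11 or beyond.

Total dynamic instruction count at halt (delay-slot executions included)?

9

[0] slt  r0, r4, r1  →  {r0:0, r1:3, r2:1, r3:15, r4:11, r5:10}
[1] bne  r5, r3, L3  →  {r0:0, r1:3, r2:1, r3:15, r4:11, r5:10}  ⟨branch taken⟩
[2] or   r2, r2, r0  →  {r0:0, r1:3, r2:1, r3:15, r4:11, r5:10}
[3] sub  r5, r2, r2  →  {r0:0, r1:3, r2:1, r3:15, r4:11, r5:0}
[4] ori   r1, r5, 12  →  {r0:0, r1:12, r2:1, r3:15, r4:11, r5:0}
[5] ori   r2, r1, 1  →  {r0:0, r1:12, r2:13, r3:15, r4:11, r5:0}
[6] bne  r2, r0, L10  →  {r0:0, r1:12, r2:13, r3:15, r4:11, r5:0}  ⟨branch taken⟩
[7] add  r2, r2, r3  →  {r0:0, r1:12, r2:28, r3:15, r4:11, r5:0}
[10] slt  r1, r0, r3  →  {r0:0, r1:1, r2:28, r3:15, r4:11, r5:0}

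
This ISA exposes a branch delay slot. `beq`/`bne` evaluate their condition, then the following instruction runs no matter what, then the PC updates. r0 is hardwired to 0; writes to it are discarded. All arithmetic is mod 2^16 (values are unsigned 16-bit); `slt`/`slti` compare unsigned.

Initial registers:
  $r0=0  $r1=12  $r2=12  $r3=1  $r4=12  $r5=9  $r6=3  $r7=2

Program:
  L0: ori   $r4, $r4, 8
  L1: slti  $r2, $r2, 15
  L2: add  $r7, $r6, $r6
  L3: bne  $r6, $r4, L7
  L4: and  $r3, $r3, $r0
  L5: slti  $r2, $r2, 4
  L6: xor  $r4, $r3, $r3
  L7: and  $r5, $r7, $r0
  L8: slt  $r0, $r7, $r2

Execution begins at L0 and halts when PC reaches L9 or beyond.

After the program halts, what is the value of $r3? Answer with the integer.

PC=0  ori   $r4, $r4, 8      | $r0=0 $r1=12 $r2=12 $r3=1 $r4=12 $r5=9 $r6=3 $r7=2
PC=1  slti  $r2, $r2, 15     | $r0=0 $r1=12 $r2=1 $r3=1 $r4=12 $r5=9 $r6=3 $r7=2
PC=2  add  $r7, $r6, $r6     | $r0=0 $r1=12 $r2=1 $r3=1 $r4=12 $r5=9 $r6=3 $r7=6
PC=3  bne  $r6, $r4, L7      | $r0=0 $r1=12 $r2=1 $r3=1 $r4=12 $r5=9 $r6=3 $r7=6  [TAKEN]
PC=4  and  $r3, $r3, $r0     | $r0=0 $r1=12 $r2=1 $r3=0 $r4=12 $r5=9 $r6=3 $r7=6
PC=7  and  $r5, $r7, $r0     | $r0=0 $r1=12 $r2=1 $r3=0 $r4=12 $r5=0 $r6=3 $r7=6
PC=8  slt  $r0, $r7, $r2     | $r0=0 $r1=12 $r2=1 $r3=0 $r4=12 $r5=0 $r6=3 $r7=6

0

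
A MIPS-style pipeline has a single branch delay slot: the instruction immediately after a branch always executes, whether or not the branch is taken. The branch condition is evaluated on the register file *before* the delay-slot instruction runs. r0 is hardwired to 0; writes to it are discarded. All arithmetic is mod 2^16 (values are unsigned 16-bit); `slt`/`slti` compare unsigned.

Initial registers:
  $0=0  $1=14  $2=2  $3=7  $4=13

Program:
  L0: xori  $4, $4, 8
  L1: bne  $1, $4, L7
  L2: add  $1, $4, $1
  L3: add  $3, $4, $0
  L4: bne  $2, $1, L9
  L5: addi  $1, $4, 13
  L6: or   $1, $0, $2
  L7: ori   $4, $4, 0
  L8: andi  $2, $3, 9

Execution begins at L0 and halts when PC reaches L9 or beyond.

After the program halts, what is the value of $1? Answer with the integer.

19

PC=0  xori  $4, $4, 8        | $0=0 $1=14 $2=2 $3=7 $4=5
PC=1  bne  $1, $4, L7        | $0=0 $1=14 $2=2 $3=7 $4=5  [TAKEN]
PC=2  add  $1, $4, $1        | $0=0 $1=19 $2=2 $3=7 $4=5
PC=7  ori   $4, $4, 0        | $0=0 $1=19 $2=2 $3=7 $4=5
PC=8  andi  $2, $3, 9        | $0=0 $1=19 $2=1 $3=7 $4=5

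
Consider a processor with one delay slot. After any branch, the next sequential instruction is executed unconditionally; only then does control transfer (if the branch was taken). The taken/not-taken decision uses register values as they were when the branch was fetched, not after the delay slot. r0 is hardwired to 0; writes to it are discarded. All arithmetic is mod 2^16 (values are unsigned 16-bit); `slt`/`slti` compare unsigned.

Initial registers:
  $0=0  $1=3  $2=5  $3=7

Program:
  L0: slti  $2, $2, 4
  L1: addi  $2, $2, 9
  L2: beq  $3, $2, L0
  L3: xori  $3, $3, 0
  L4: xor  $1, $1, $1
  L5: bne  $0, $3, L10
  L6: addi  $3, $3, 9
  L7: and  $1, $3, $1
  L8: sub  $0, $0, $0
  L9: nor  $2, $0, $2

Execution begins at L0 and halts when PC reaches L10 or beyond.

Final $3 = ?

16

  step pc=0: slti  $2, $2, 4  regs=(0,3,0,7)
  step pc=1: addi  $2, $2, 9  regs=(0,3,9,7)
  step pc=2: beq  $3, $2, L0  cond=F  regs=(0,3,9,7)
  step pc=3: xori  $3, $3, 0  regs=(0,3,9,7)
  step pc=4: xor  $1, $1, $1  regs=(0,0,9,7)
  step pc=5: bne  $0, $3, L10  cond=T  regs=(0,0,9,7)
  step pc=6: addi  $3, $3, 9  regs=(0,0,9,16)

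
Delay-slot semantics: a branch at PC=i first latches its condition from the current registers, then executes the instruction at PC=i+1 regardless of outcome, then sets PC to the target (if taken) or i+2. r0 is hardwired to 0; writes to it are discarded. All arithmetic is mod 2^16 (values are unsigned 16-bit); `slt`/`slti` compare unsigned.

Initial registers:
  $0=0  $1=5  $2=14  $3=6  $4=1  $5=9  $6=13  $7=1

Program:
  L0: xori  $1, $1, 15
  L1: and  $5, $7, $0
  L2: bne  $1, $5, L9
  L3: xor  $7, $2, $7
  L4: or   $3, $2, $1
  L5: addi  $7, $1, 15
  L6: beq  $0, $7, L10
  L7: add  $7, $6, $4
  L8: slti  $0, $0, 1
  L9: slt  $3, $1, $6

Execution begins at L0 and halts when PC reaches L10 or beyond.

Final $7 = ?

15

PC=0  xori  $1, $1, 15       | $0=0 $1=10 $2=14 $3=6 $4=1 $5=9 $6=13 $7=1
PC=1  and  $5, $7, $0        | $0=0 $1=10 $2=14 $3=6 $4=1 $5=0 $6=13 $7=1
PC=2  bne  $1, $5, L9        | $0=0 $1=10 $2=14 $3=6 $4=1 $5=0 $6=13 $7=1  [TAKEN]
PC=3  xor  $7, $2, $7        | $0=0 $1=10 $2=14 $3=6 $4=1 $5=0 $6=13 $7=15
PC=9  slt  $3, $1, $6        | $0=0 $1=10 $2=14 $3=1 $4=1 $5=0 $6=13 $7=15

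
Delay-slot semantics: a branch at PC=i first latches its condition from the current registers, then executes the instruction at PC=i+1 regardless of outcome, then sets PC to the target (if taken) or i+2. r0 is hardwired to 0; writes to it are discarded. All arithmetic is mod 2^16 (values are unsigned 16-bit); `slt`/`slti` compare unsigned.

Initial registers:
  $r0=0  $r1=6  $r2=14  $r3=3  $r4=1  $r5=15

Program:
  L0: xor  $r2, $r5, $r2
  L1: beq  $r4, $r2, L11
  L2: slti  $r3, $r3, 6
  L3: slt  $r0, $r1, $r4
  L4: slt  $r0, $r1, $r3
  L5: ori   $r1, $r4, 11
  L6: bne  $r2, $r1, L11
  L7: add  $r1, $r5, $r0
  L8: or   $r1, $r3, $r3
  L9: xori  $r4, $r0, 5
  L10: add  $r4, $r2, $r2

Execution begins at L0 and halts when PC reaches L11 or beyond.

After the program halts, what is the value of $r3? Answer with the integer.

1

[0] xor  $r2, $r5, $r2  →  {$r0:0, $r1:6, $r2:1, $r3:3, $r4:1, $r5:15}
[1] beq  $r4, $r2, L11  →  {$r0:0, $r1:6, $r2:1, $r3:3, $r4:1, $r5:15}  ⟨branch taken⟩
[2] slti  $r3, $r3, 6  →  {$r0:0, $r1:6, $r2:1, $r3:1, $r4:1, $r5:15}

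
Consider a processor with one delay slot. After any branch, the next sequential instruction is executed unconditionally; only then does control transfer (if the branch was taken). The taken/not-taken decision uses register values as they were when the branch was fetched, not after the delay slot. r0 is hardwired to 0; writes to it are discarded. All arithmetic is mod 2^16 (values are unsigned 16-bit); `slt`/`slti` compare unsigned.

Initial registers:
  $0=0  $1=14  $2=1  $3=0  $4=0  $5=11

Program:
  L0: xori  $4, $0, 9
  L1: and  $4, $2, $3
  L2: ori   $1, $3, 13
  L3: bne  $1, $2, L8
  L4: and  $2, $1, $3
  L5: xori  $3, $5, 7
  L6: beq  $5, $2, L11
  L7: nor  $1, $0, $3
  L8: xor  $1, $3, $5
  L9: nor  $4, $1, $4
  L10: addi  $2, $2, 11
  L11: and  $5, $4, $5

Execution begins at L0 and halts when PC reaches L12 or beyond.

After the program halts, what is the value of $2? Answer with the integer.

11

#0 xori  $4, $0, 9 ; 0/14/1/0/9/11
#1 and  $4, $2, $3 ; 0/14/1/0/0/11
#2 ori   $1, $3, 13 ; 0/13/1/0/0/11
#3 bne  $1, $2, L8 ; 0/13/1/0/0/11 ; →target
#4 and  $2, $1, $3 ; 0/13/0/0/0/11
#8 xor  $1, $3, $5 ; 0/11/0/0/0/11
#9 nor  $4, $1, $4 ; 0/11/0/0/65524/11
#10 addi  $2, $2, 11 ; 0/11/11/0/65524/11
#11 and  $5, $4, $5 ; 0/11/11/0/65524/0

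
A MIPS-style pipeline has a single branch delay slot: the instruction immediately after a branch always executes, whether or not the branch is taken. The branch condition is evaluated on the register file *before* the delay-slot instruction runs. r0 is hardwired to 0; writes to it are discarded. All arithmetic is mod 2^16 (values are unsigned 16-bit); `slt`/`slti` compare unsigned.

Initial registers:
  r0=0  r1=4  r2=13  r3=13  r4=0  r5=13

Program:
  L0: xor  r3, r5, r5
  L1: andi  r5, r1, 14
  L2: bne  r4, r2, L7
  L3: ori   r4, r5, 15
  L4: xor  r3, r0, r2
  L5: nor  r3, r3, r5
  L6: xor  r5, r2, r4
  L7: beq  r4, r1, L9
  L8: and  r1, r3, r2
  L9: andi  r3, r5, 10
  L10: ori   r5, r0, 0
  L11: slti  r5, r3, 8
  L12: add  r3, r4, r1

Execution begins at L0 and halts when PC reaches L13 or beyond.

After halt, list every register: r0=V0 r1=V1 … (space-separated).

#0 xor  r3, r5, r5 ; 0/4/13/0/0/13
#1 andi  r5, r1, 14 ; 0/4/13/0/0/4
#2 bne  r4, r2, L7 ; 0/4/13/0/0/4 ; →target
#3 ori   r4, r5, 15 ; 0/4/13/0/15/4
#7 beq  r4, r1, L9 ; 0/4/13/0/15/4 ; →fallthru
#8 and  r1, r3, r2 ; 0/0/13/0/15/4
#9 andi  r3, r5, 10 ; 0/0/13/0/15/4
#10 ori   r5, r0, 0 ; 0/0/13/0/15/0
#11 slti  r5, r3, 8 ; 0/0/13/0/15/1
#12 add  r3, r4, r1 ; 0/0/13/15/15/1

r0=0 r1=0 r2=13 r3=15 r4=15 r5=1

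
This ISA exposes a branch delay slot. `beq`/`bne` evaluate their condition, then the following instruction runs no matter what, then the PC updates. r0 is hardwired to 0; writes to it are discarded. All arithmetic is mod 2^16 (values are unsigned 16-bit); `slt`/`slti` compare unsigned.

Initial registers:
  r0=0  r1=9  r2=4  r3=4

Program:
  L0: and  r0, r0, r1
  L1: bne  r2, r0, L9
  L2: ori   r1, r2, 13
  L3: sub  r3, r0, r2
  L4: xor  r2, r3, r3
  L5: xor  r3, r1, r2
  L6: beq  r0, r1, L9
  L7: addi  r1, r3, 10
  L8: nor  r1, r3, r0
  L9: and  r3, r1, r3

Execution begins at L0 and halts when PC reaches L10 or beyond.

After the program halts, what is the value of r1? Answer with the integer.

PC=0  and  r0, r0, r1        | r0=0 r1=9 r2=4 r3=4
PC=1  bne  r2, r0, L9        | r0=0 r1=9 r2=4 r3=4  [TAKEN]
PC=2  ori   r1, r2, 13       | r0=0 r1=13 r2=4 r3=4
PC=9  and  r3, r1, r3        | r0=0 r1=13 r2=4 r3=4

13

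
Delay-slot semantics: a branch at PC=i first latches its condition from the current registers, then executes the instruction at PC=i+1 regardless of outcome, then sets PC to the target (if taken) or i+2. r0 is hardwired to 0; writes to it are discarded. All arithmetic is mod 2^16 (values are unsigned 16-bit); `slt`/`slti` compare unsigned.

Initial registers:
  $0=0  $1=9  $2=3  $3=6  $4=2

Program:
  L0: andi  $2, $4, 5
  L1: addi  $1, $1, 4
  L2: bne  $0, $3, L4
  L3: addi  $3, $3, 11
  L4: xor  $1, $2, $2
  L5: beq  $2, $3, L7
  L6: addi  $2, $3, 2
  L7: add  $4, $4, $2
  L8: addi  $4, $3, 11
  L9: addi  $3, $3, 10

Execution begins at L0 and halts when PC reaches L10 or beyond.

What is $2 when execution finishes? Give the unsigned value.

19

PC=0  andi  $2, $4, 5        | $0=0 $1=9 $2=0 $3=6 $4=2
PC=1  addi  $1, $1, 4        | $0=0 $1=13 $2=0 $3=6 $4=2
PC=2  bne  $0, $3, L4        | $0=0 $1=13 $2=0 $3=6 $4=2  [TAKEN]
PC=3  addi  $3, $3, 11       | $0=0 $1=13 $2=0 $3=17 $4=2
PC=4  xor  $1, $2, $2        | $0=0 $1=0 $2=0 $3=17 $4=2
PC=5  beq  $2, $3, L7        | $0=0 $1=0 $2=0 $3=17 $4=2  [not taken]
PC=6  addi  $2, $3, 2        | $0=0 $1=0 $2=19 $3=17 $4=2
PC=7  add  $4, $4, $2        | $0=0 $1=0 $2=19 $3=17 $4=21
PC=8  addi  $4, $3, 11       | $0=0 $1=0 $2=19 $3=17 $4=28
PC=9  addi  $3, $3, 10       | $0=0 $1=0 $2=19 $3=27 $4=28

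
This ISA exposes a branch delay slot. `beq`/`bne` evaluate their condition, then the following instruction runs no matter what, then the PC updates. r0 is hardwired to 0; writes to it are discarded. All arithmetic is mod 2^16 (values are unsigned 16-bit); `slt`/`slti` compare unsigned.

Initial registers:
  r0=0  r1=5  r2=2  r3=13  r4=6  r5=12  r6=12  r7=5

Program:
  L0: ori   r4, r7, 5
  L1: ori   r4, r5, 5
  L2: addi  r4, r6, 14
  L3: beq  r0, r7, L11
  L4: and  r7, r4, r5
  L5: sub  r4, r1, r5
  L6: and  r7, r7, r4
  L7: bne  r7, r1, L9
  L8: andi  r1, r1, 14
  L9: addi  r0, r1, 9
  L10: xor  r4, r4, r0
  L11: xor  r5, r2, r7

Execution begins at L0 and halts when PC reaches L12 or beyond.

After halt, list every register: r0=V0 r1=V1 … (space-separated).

  step pc=0: ori   r4, r7, 5  regs=(0,5,2,13,5,12,12,5)
  step pc=1: ori   r4, r5, 5  regs=(0,5,2,13,13,12,12,5)
  step pc=2: addi  r4, r6, 14  regs=(0,5,2,13,26,12,12,5)
  step pc=3: beq  r0, r7, L11  cond=F  regs=(0,5,2,13,26,12,12,5)
  step pc=4: and  r7, r4, r5  regs=(0,5,2,13,26,12,12,8)
  step pc=5: sub  r4, r1, r5  regs=(0,5,2,13,65529,12,12,8)
  step pc=6: and  r7, r7, r4  regs=(0,5,2,13,65529,12,12,8)
  step pc=7: bne  r7, r1, L9  cond=T  regs=(0,5,2,13,65529,12,12,8)
  step pc=8: andi  r1, r1, 14  regs=(0,4,2,13,65529,12,12,8)
  step pc=9: addi  r0, r1, 9  regs=(0,4,2,13,65529,12,12,8)
  step pc=10: xor  r4, r4, r0  regs=(0,4,2,13,65529,12,12,8)
  step pc=11: xor  r5, r2, r7  regs=(0,4,2,13,65529,10,12,8)

r0=0 r1=4 r2=2 r3=13 r4=65529 r5=10 r6=12 r7=8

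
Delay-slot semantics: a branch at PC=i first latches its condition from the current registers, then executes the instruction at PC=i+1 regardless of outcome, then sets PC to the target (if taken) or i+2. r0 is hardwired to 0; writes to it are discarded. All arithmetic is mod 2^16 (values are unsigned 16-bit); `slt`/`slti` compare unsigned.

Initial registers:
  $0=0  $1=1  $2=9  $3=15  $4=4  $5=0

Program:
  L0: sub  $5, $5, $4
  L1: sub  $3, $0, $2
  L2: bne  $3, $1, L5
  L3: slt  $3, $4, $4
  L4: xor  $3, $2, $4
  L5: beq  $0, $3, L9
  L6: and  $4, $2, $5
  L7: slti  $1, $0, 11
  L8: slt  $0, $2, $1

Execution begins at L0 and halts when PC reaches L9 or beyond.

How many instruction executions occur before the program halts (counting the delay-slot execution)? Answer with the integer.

PC=0  sub  $5, $5, $4        | $0=0 $1=1 $2=9 $3=15 $4=4 $5=65532
PC=1  sub  $3, $0, $2        | $0=0 $1=1 $2=9 $3=65527 $4=4 $5=65532
PC=2  bne  $3, $1, L5        | $0=0 $1=1 $2=9 $3=65527 $4=4 $5=65532  [TAKEN]
PC=3  slt  $3, $4, $4        | $0=0 $1=1 $2=9 $3=0 $4=4 $5=65532
PC=5  beq  $0, $3, L9        | $0=0 $1=1 $2=9 $3=0 $4=4 $5=65532  [TAKEN]
PC=6  and  $4, $2, $5        | $0=0 $1=1 $2=9 $3=0 $4=8 $5=65532

6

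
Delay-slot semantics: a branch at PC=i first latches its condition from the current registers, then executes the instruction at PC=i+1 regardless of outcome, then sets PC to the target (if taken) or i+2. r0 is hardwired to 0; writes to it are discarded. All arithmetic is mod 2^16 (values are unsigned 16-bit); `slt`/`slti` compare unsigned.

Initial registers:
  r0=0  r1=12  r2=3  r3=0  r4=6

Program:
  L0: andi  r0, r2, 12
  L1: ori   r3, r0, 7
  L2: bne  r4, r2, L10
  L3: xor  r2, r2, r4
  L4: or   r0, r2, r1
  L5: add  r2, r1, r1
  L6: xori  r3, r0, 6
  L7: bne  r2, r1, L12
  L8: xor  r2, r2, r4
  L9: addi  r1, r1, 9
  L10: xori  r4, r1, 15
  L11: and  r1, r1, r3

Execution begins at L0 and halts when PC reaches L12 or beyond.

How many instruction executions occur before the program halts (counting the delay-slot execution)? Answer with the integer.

6

[0] andi  r0, r2, 12  →  {r0:0, r1:12, r2:3, r3:0, r4:6}
[1] ori   r3, r0, 7  →  {r0:0, r1:12, r2:3, r3:7, r4:6}
[2] bne  r4, r2, L10  →  {r0:0, r1:12, r2:3, r3:7, r4:6}  ⟨branch taken⟩
[3] xor  r2, r2, r4  →  {r0:0, r1:12, r2:5, r3:7, r4:6}
[10] xori  r4, r1, 15  →  {r0:0, r1:12, r2:5, r3:7, r4:3}
[11] and  r1, r1, r3  →  {r0:0, r1:4, r2:5, r3:7, r4:3}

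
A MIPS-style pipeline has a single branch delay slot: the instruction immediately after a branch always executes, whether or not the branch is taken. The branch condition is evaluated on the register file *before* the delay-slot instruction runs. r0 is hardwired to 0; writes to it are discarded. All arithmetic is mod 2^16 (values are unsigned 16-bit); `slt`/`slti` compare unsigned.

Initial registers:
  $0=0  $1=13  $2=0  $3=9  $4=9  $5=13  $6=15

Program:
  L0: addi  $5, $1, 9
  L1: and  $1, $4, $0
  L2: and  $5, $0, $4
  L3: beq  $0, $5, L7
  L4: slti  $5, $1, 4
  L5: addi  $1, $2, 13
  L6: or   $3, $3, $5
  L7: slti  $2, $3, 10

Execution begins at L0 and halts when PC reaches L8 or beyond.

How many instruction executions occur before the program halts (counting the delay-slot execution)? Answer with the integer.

#0 addi  $5, $1, 9 ; 0/13/0/9/9/22/15
#1 and  $1, $4, $0 ; 0/0/0/9/9/22/15
#2 and  $5, $0, $4 ; 0/0/0/9/9/0/15
#3 beq  $0, $5, L7 ; 0/0/0/9/9/0/15 ; →target
#4 slti  $5, $1, 4 ; 0/0/0/9/9/1/15
#7 slti  $2, $3, 10 ; 0/0/1/9/9/1/15

6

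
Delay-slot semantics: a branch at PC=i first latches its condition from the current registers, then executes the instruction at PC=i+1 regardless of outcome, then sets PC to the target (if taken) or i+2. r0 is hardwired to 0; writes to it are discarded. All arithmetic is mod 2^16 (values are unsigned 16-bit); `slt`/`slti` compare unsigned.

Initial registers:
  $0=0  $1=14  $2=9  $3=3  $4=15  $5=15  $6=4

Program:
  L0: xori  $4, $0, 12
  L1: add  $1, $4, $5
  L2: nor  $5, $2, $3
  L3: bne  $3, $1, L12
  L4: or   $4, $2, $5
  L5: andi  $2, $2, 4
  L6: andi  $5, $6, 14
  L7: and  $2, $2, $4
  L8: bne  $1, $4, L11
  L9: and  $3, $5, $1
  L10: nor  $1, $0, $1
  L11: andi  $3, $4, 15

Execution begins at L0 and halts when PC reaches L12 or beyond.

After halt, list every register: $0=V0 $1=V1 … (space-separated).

PC=0  xori  $4, $0, 12       | $0=0 $1=14 $2=9 $3=3 $4=12 $5=15 $6=4
PC=1  add  $1, $4, $5        | $0=0 $1=27 $2=9 $3=3 $4=12 $5=15 $6=4
PC=2  nor  $5, $2, $3        | $0=0 $1=27 $2=9 $3=3 $4=12 $5=65524 $6=4
PC=3  bne  $3, $1, L12       | $0=0 $1=27 $2=9 $3=3 $4=12 $5=65524 $6=4  [TAKEN]
PC=4  or   $4, $2, $5        | $0=0 $1=27 $2=9 $3=3 $4=65533 $5=65524 $6=4

$0=0 $1=27 $2=9 $3=3 $4=65533 $5=65524 $6=4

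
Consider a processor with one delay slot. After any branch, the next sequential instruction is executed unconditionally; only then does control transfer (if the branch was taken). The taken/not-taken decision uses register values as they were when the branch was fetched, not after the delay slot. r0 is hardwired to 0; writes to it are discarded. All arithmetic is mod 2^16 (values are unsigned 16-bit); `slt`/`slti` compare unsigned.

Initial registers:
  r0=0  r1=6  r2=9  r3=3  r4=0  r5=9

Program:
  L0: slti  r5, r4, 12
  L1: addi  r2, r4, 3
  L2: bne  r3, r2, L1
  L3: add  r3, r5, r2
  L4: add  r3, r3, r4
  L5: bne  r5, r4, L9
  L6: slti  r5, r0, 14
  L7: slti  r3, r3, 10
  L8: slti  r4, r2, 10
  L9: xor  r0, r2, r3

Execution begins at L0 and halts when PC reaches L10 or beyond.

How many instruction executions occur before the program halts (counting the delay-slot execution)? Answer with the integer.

8

[0] slti  r5, r4, 12  →  {r0:0, r1:6, r2:9, r3:3, r4:0, r5:1}
[1] addi  r2, r4, 3  →  {r0:0, r1:6, r2:3, r3:3, r4:0, r5:1}
[2] bne  r3, r2, L1  →  {r0:0, r1:6, r2:3, r3:3, r4:0, r5:1}  ⟨branch fallthrough⟩
[3] add  r3, r5, r2  →  {r0:0, r1:6, r2:3, r3:4, r4:0, r5:1}
[4] add  r3, r3, r4  →  {r0:0, r1:6, r2:3, r3:4, r4:0, r5:1}
[5] bne  r5, r4, L9  →  {r0:0, r1:6, r2:3, r3:4, r4:0, r5:1}  ⟨branch taken⟩
[6] slti  r5, r0, 14  →  {r0:0, r1:6, r2:3, r3:4, r4:0, r5:1}
[9] xor  r0, r2, r3  →  {r0:0, r1:6, r2:3, r3:4, r4:0, r5:1}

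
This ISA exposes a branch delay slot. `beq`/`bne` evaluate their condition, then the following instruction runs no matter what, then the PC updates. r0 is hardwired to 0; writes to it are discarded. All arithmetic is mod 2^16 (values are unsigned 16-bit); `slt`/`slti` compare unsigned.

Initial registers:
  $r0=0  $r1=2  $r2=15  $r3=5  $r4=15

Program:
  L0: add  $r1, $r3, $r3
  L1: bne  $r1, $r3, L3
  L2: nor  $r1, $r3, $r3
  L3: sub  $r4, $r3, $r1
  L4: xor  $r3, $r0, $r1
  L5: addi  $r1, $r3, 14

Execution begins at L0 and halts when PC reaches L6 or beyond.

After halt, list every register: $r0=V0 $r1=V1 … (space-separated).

$r0=0 $r1=8 $r2=15 $r3=65530 $r4=11

#0 add  $r1, $r3, $r3 ; 0/10/15/5/15
#1 bne  $r1, $r3, L3 ; 0/10/15/5/15 ; →target
#2 nor  $r1, $r3, $r3 ; 0/65530/15/5/15
#3 sub  $r4, $r3, $r1 ; 0/65530/15/5/11
#4 xor  $r3, $r0, $r1 ; 0/65530/15/65530/11
#5 addi  $r1, $r3, 14 ; 0/8/15/65530/11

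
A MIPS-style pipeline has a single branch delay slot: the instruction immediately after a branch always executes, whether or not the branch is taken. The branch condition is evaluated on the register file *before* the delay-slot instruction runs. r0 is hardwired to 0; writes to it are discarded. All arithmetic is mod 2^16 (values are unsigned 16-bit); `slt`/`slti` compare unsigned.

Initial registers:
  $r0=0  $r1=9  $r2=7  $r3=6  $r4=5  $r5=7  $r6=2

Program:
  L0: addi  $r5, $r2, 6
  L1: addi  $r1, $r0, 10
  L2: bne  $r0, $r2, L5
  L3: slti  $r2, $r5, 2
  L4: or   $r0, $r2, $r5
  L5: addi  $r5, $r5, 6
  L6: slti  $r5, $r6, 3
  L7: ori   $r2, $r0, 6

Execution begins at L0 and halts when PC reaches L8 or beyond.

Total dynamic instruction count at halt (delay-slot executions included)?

7

  step pc=0: addi  $r5, $r2, 6  regs=(0,9,7,6,5,13,2)
  step pc=1: addi  $r1, $r0, 10  regs=(0,10,7,6,5,13,2)
  step pc=2: bne  $r0, $r2, L5  cond=T  regs=(0,10,7,6,5,13,2)
  step pc=3: slti  $r2, $r5, 2  regs=(0,10,0,6,5,13,2)
  step pc=5: addi  $r5, $r5, 6  regs=(0,10,0,6,5,19,2)
  step pc=6: slti  $r5, $r6, 3  regs=(0,10,0,6,5,1,2)
  step pc=7: ori   $r2, $r0, 6  regs=(0,10,6,6,5,1,2)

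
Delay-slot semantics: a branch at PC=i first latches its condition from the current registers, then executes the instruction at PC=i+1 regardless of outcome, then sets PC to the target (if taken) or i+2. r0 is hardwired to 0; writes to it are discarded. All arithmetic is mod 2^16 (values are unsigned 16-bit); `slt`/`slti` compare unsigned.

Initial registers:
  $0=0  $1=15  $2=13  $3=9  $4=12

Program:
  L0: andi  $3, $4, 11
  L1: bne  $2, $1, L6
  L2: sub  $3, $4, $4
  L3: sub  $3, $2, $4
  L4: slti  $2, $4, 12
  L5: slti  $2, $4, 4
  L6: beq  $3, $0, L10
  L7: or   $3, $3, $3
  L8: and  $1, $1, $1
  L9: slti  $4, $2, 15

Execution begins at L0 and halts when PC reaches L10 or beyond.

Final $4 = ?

12

  step pc=0: andi  $3, $4, 11  regs=(0,15,13,8,12)
  step pc=1: bne  $2, $1, L6  cond=T  regs=(0,15,13,8,12)
  step pc=2: sub  $3, $4, $4  regs=(0,15,13,0,12)
  step pc=6: beq  $3, $0, L10  cond=T  regs=(0,15,13,0,12)
  step pc=7: or   $3, $3, $3  regs=(0,15,13,0,12)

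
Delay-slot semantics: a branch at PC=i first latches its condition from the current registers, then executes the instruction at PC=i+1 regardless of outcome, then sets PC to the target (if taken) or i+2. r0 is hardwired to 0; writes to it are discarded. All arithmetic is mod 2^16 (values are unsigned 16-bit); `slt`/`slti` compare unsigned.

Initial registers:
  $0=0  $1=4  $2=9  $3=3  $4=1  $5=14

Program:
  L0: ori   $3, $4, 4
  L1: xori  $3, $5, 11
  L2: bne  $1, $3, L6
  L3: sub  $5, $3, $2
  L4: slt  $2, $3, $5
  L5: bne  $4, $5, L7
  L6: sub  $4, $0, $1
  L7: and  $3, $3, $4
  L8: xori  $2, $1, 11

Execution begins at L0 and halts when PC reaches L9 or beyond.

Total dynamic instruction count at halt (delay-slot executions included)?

#0 ori   $3, $4, 4 ; 0/4/9/5/1/14
#1 xori  $3, $5, 11 ; 0/4/9/5/1/14
#2 bne  $1, $3, L6 ; 0/4/9/5/1/14 ; →target
#3 sub  $5, $3, $2 ; 0/4/9/5/1/65532
#6 sub  $4, $0, $1 ; 0/4/9/5/65532/65532
#7 and  $3, $3, $4 ; 0/4/9/4/65532/65532
#8 xori  $2, $1, 11 ; 0/4/15/4/65532/65532

7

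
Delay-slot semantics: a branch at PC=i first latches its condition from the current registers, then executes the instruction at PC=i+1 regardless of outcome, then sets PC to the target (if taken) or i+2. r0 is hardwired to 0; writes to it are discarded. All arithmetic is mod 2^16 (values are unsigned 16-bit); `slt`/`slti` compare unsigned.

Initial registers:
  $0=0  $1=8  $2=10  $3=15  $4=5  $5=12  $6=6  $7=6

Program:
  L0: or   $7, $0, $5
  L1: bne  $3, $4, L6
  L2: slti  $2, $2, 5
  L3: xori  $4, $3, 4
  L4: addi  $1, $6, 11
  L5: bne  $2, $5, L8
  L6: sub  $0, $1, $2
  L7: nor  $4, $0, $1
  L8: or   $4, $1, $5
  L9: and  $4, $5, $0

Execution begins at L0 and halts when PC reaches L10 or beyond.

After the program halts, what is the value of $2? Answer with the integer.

0

#0 or   $7, $0, $5 ; 0/8/10/15/5/12/6/12
#1 bne  $3, $4, L6 ; 0/8/10/15/5/12/6/12 ; →target
#2 slti  $2, $2, 5 ; 0/8/0/15/5/12/6/12
#6 sub  $0, $1, $2 ; 0/8/0/15/5/12/6/12
#7 nor  $4, $0, $1 ; 0/8/0/15/65527/12/6/12
#8 or   $4, $1, $5 ; 0/8/0/15/12/12/6/12
#9 and  $4, $5, $0 ; 0/8/0/15/0/12/6/12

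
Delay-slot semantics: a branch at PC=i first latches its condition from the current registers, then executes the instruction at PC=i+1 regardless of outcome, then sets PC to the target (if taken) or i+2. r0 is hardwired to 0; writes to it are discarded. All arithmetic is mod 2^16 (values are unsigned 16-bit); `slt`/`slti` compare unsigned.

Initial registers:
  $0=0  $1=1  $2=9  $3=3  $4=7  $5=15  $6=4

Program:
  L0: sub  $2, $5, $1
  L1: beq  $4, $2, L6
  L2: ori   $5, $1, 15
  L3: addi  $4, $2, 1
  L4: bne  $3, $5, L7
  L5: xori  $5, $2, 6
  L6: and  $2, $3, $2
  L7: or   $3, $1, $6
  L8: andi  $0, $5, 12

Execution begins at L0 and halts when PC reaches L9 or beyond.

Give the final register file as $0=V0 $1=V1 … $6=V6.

  step pc=0: sub  $2, $5, $1  regs=(0,1,14,3,7,15,4)
  step pc=1: beq  $4, $2, L6  cond=F  regs=(0,1,14,3,7,15,4)
  step pc=2: ori   $5, $1, 15  regs=(0,1,14,3,7,15,4)
  step pc=3: addi  $4, $2, 1  regs=(0,1,14,3,15,15,4)
  step pc=4: bne  $3, $5, L7  cond=T  regs=(0,1,14,3,15,15,4)
  step pc=5: xori  $5, $2, 6  regs=(0,1,14,3,15,8,4)
  step pc=7: or   $3, $1, $6  regs=(0,1,14,5,15,8,4)
  step pc=8: andi  $0, $5, 12  regs=(0,1,14,5,15,8,4)

$0=0 $1=1 $2=14 $3=5 $4=15 $5=8 $6=4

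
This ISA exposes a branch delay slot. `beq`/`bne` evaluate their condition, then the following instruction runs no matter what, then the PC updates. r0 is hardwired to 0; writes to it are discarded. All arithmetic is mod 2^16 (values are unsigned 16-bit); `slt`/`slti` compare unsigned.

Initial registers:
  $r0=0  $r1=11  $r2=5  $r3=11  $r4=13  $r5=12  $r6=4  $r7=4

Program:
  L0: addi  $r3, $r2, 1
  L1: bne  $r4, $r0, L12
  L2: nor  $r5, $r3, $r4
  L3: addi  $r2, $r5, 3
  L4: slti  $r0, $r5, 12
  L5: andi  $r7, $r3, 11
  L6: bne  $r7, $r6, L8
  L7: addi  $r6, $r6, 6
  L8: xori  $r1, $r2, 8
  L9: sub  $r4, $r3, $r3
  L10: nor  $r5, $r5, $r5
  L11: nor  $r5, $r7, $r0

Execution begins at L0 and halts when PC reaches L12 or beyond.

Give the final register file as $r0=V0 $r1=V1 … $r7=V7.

#0 addi  $r3, $r2, 1 ; 0/11/5/6/13/12/4/4
#1 bne  $r4, $r0, L12 ; 0/11/5/6/13/12/4/4 ; →target
#2 nor  $r5, $r3, $r4 ; 0/11/5/6/13/65520/4/4

$r0=0 $r1=11 $r2=5 $r3=6 $r4=13 $r5=65520 $r6=4 $r7=4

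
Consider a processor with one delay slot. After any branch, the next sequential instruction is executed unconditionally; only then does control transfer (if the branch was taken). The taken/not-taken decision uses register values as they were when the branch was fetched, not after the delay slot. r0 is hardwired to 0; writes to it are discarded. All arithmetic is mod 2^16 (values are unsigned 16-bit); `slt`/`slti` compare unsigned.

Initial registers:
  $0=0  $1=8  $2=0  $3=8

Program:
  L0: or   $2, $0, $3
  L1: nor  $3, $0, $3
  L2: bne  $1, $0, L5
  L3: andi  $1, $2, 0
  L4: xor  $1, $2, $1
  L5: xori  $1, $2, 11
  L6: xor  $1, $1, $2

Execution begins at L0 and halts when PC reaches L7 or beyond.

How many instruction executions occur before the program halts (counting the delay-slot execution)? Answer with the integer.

  step pc=0: or   $2, $0, $3  regs=(0,8,8,8)
  step pc=1: nor  $3, $0, $3  regs=(0,8,8,65527)
  step pc=2: bne  $1, $0, L5  cond=T  regs=(0,8,8,65527)
  step pc=3: andi  $1, $2, 0  regs=(0,0,8,65527)
  step pc=5: xori  $1, $2, 11  regs=(0,3,8,65527)
  step pc=6: xor  $1, $1, $2  regs=(0,11,8,65527)

6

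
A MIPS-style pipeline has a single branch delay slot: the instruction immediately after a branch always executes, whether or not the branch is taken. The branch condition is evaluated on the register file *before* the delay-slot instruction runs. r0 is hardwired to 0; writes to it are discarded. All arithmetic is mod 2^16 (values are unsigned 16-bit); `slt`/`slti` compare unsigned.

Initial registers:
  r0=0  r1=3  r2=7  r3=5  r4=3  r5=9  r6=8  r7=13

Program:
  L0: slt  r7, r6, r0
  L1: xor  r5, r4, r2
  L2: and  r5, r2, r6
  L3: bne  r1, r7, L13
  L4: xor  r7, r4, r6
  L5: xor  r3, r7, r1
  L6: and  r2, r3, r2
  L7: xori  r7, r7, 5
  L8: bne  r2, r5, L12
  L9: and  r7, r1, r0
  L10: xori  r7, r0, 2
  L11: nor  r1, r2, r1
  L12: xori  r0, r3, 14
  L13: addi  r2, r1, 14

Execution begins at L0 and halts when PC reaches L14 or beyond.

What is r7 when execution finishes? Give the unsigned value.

#0 slt  r7, r6, r0 ; 0/3/7/5/3/9/8/0
#1 xor  r5, r4, r2 ; 0/3/7/5/3/4/8/0
#2 and  r5, r2, r6 ; 0/3/7/5/3/0/8/0
#3 bne  r1, r7, L13 ; 0/3/7/5/3/0/8/0 ; →target
#4 xor  r7, r4, r6 ; 0/3/7/5/3/0/8/11
#13 addi  r2, r1, 14 ; 0/3/17/5/3/0/8/11

11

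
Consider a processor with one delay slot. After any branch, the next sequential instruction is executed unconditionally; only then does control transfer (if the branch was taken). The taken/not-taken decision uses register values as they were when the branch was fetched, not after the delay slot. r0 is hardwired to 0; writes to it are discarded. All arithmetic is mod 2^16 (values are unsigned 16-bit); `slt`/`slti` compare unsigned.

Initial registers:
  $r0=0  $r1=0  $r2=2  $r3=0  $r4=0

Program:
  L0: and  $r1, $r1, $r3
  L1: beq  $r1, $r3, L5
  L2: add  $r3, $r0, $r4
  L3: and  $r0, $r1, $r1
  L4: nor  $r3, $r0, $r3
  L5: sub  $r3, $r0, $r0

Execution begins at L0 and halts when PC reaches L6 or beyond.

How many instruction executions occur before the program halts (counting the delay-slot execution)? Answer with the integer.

4

#0 and  $r1, $r1, $r3 ; 0/0/2/0/0
#1 beq  $r1, $r3, L5 ; 0/0/2/0/0 ; →target
#2 add  $r3, $r0, $r4 ; 0/0/2/0/0
#5 sub  $r3, $r0, $r0 ; 0/0/2/0/0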